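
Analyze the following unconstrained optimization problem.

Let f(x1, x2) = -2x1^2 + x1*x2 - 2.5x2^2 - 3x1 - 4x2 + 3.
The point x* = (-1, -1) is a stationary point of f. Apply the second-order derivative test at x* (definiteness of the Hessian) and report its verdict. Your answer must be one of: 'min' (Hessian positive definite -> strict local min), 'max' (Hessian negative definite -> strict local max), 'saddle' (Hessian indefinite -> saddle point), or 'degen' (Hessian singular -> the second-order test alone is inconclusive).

Compute the Hessian H = grad^2 f:
  H = [[-4, 1], [1, -5]]
Verify stationarity: grad f(x*) = H x* + g = (0, 0).
Eigenvalues of H: -5.618, -3.382.
Both eigenvalues < 0, so H is negative definite -> x* is a strict local max.

max


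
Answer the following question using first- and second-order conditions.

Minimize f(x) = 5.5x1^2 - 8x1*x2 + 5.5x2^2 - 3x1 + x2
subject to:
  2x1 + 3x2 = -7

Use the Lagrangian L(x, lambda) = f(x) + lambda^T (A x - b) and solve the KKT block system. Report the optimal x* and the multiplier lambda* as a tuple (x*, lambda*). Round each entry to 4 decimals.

Form the Lagrangian:
  L(x, lambda) = (1/2) x^T Q x + c^T x + lambda^T (A x - b)
Stationarity (grad_x L = 0): Q x + c + A^T lambda = 0.
Primal feasibility: A x = b.

This gives the KKT block system:
  [ Q   A^T ] [ x     ]   [-c ]
  [ A    0  ] [ lambda ] = [ b ]

Solving the linear system:
  x*      = (-1.2092, -1.5272)
  lambda* = (2.0418)
  f(x*)   = 8.1967

x* = (-1.2092, -1.5272), lambda* = (2.0418)


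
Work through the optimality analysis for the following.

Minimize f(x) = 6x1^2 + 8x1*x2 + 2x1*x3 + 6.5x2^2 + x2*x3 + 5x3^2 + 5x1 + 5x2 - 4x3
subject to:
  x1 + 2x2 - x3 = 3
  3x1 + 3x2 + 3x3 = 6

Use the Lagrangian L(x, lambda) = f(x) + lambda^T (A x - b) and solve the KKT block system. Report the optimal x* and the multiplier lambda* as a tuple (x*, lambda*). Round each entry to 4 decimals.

Form the Lagrangian:
  L(x, lambda) = (1/2) x^T Q x + c^T x + lambda^T (A x - b)
Stationarity (grad_x L = 0): Q x + c + A^T lambda = 0.
Primal feasibility: A x = b.

This gives the KKT block system:
  [ Q   A^T ] [ x     ]   [-c ]
  [ A    0  ] [ lambda ] = [ b ]

Solving the linear system:
  x*      = (-0.0909, 1.7273, 0.3636)
  lambda* = (-8.6364, -3.2727)
  f(x*)   = 26.1364

x* = (-0.0909, 1.7273, 0.3636), lambda* = (-8.6364, -3.2727)


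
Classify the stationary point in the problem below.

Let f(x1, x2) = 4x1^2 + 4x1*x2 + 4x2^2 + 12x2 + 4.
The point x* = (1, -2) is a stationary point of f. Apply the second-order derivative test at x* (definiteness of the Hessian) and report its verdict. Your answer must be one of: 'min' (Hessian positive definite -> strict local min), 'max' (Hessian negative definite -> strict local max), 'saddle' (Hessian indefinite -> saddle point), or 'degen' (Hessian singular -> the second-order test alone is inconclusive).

Compute the Hessian H = grad^2 f:
  H = [[8, 4], [4, 8]]
Verify stationarity: grad f(x*) = H x* + g = (0, 0).
Eigenvalues of H: 4, 12.
Both eigenvalues > 0, so H is positive definite -> x* is a strict local min.

min


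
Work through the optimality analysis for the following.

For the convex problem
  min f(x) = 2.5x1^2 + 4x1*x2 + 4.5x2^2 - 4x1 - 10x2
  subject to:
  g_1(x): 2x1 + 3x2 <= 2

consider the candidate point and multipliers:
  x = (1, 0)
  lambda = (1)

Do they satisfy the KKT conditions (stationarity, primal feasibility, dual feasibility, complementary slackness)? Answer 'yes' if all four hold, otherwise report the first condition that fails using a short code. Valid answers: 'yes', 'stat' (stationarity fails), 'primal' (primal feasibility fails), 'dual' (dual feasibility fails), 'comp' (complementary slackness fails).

Gradient of f: grad f(x) = Q x + c = (1, -6)
Constraint values g_i(x) = a_i^T x - b_i:
  g_1((1, 0)) = 0
Stationarity residual: grad f(x) + sum_i lambda_i a_i = (3, -3)
  -> stationarity FAILS
Primal feasibility (all g_i <= 0): OK
Dual feasibility (all lambda_i >= 0): OK
Complementary slackness (lambda_i * g_i(x) = 0 for all i): OK

Verdict: the first failing condition is stationarity -> stat.

stat


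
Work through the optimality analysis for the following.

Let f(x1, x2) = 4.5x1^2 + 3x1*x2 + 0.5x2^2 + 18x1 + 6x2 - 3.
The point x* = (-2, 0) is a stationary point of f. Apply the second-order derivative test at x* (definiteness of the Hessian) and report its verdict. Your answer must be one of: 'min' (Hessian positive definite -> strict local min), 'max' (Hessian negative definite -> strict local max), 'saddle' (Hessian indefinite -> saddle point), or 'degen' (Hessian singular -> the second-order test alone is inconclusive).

Compute the Hessian H = grad^2 f:
  H = [[9, 3], [3, 1]]
Verify stationarity: grad f(x*) = H x* + g = (0, 0).
Eigenvalues of H: 0, 10.
H has a zero eigenvalue (singular; positive semidefinite but not definite), so H is neither positive definite, negative definite, nor indefinite. The second-order test alone is inconclusive -> degen.
(Indeed, f is constant along the null direction of H through x*, so x* is not a strict local extremum.)

degen


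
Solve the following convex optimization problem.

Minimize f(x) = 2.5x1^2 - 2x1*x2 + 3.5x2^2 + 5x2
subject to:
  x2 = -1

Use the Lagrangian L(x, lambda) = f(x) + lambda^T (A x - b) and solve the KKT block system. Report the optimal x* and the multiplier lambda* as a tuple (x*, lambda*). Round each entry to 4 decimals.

Form the Lagrangian:
  L(x, lambda) = (1/2) x^T Q x + c^T x + lambda^T (A x - b)
Stationarity (grad_x L = 0): Q x + c + A^T lambda = 0.
Primal feasibility: A x = b.

This gives the KKT block system:
  [ Q   A^T ] [ x     ]   [-c ]
  [ A    0  ] [ lambda ] = [ b ]

Solving the linear system:
  x*      = (-0.4, -1)
  lambda* = (1.2)
  f(x*)   = -1.9

x* = (-0.4, -1), lambda* = (1.2)


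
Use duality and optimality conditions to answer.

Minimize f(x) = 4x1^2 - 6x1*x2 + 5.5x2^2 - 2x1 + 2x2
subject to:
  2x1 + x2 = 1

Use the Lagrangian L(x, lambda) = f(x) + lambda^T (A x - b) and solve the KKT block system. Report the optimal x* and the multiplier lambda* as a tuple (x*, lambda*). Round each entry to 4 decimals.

Form the Lagrangian:
  L(x, lambda) = (1/2) x^T Q x + c^T x + lambda^T (A x - b)
Stationarity (grad_x L = 0): Q x + c + A^T lambda = 0.
Primal feasibility: A x = b.

This gives the KKT block system:
  [ Q   A^T ] [ x     ]   [-c ]
  [ A    0  ] [ lambda ] = [ b ]

Solving the linear system:
  x*      = (0.4474, 0.1053)
  lambda* = (-0.4737)
  f(x*)   = -0.1053

x* = (0.4474, 0.1053), lambda* = (-0.4737)


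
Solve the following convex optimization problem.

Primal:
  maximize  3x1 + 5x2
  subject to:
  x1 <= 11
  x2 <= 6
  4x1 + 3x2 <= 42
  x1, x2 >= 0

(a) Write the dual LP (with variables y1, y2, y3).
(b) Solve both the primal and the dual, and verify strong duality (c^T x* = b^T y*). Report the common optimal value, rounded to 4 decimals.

The standard primal-dual pair for 'max c^T x s.t. A x <= b, x >= 0' is:
  Dual:  min b^T y  s.t.  A^T y >= c,  y >= 0.

So the dual LP is:
  minimize  11y1 + 6y2 + 42y3
  subject to:
    y1 + 4y3 >= 3
    y2 + 3y3 >= 5
    y1, y2, y3 >= 0

Solving the primal: x* = (6, 6).
  primal value c^T x* = 48.
Solving the dual: y* = (0, 2.75, 0.75).
  dual value b^T y* = 48.
Strong duality: c^T x* = b^T y*. Confirmed.

48


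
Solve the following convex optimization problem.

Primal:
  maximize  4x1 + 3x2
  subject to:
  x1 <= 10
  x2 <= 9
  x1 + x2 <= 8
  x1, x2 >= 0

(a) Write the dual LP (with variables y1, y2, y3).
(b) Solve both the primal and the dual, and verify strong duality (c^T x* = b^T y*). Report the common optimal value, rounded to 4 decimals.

The standard primal-dual pair for 'max c^T x s.t. A x <= b, x >= 0' is:
  Dual:  min b^T y  s.t.  A^T y >= c,  y >= 0.

So the dual LP is:
  minimize  10y1 + 9y2 + 8y3
  subject to:
    y1 + y3 >= 4
    y2 + y3 >= 3
    y1, y2, y3 >= 0

Solving the primal: x* = (8, 0).
  primal value c^T x* = 32.
Solving the dual: y* = (0, 0, 4).
  dual value b^T y* = 32.
Strong duality: c^T x* = b^T y*. Confirmed.

32


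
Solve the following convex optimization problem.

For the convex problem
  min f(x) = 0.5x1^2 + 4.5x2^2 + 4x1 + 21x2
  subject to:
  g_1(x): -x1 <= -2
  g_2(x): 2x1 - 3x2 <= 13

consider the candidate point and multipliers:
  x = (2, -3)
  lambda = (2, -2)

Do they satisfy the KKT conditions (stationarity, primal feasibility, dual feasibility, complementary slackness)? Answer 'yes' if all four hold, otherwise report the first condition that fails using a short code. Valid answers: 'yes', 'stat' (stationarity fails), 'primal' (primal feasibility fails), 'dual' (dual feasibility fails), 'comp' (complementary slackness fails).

Gradient of f: grad f(x) = Q x + c = (6, -6)
Constraint values g_i(x) = a_i^T x - b_i:
  g_1((2, -3)) = 0
  g_2((2, -3)) = 0
Stationarity residual: grad f(x) + sum_i lambda_i a_i = (0, 0)
  -> stationarity OK
Primal feasibility (all g_i <= 0): OK
Dual feasibility (all lambda_i >= 0): FAILS
Complementary slackness (lambda_i * g_i(x) = 0 for all i): OK

Verdict: the first failing condition is dual_feasibility -> dual.

dual


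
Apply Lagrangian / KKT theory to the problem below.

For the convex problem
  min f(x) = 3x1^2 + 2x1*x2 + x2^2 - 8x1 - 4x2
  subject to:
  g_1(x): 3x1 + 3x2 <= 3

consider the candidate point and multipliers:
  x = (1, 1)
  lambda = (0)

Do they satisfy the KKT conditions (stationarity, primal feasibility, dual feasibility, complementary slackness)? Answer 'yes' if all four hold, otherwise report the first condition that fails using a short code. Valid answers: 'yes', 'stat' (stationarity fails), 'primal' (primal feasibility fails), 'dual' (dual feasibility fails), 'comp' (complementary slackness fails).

Gradient of f: grad f(x) = Q x + c = (0, 0)
Constraint values g_i(x) = a_i^T x - b_i:
  g_1((1, 1)) = 3
Stationarity residual: grad f(x) + sum_i lambda_i a_i = (0, 0)
  -> stationarity OK
Primal feasibility (all g_i <= 0): FAILS
Dual feasibility (all lambda_i >= 0): OK
Complementary slackness (lambda_i * g_i(x) = 0 for all i): OK

Verdict: the first failing condition is primal_feasibility -> primal.

primal


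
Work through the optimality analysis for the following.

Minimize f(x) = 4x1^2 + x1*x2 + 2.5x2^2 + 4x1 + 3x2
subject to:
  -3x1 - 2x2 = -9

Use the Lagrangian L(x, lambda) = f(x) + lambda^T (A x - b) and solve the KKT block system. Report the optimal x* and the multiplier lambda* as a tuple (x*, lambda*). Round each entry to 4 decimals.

Form the Lagrangian:
  L(x, lambda) = (1/2) x^T Q x + c^T x + lambda^T (A x - b)
Stationarity (grad_x L = 0): Q x + c + A^T lambda = 0.
Primal feasibility: A x = b.

This gives the KKT block system:
  [ Q   A^T ] [ x     ]   [-c ]
  [ A    0  ] [ lambda ] = [ b ]

Solving the linear system:
  x*      = (1.8308, 1.7538)
  lambda* = (6.8)
  f(x*)   = 36.8923

x* = (1.8308, 1.7538), lambda* = (6.8)


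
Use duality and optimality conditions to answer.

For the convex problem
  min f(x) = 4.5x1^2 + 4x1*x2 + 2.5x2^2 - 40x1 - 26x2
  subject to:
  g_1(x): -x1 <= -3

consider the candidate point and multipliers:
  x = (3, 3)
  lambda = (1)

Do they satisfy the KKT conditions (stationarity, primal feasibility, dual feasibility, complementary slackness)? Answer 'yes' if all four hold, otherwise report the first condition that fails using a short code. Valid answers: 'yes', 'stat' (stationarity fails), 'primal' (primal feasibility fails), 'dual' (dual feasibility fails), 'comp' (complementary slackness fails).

Gradient of f: grad f(x) = Q x + c = (-1, 1)
Constraint values g_i(x) = a_i^T x - b_i:
  g_1((3, 3)) = 0
Stationarity residual: grad f(x) + sum_i lambda_i a_i = (-2, 1)
  -> stationarity FAILS
Primal feasibility (all g_i <= 0): OK
Dual feasibility (all lambda_i >= 0): OK
Complementary slackness (lambda_i * g_i(x) = 0 for all i): OK

Verdict: the first failing condition is stationarity -> stat.

stat


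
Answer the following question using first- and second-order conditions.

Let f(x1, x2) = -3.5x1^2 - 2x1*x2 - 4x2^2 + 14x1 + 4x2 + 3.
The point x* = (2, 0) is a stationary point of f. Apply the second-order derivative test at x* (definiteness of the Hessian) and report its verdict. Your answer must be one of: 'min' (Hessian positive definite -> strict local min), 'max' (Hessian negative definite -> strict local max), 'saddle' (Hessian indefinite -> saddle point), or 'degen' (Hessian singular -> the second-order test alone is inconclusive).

Compute the Hessian H = grad^2 f:
  H = [[-7, -2], [-2, -8]]
Verify stationarity: grad f(x*) = H x* + g = (0, 0).
Eigenvalues of H: -9.5616, -5.4384.
Both eigenvalues < 0, so H is negative definite -> x* is a strict local max.

max


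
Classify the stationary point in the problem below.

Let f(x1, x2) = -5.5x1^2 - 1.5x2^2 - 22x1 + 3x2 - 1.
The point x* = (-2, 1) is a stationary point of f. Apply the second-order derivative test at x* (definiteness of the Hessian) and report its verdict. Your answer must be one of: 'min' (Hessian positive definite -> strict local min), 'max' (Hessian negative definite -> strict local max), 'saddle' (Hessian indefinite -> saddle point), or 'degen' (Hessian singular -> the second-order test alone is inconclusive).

Compute the Hessian H = grad^2 f:
  H = [[-11, 0], [0, -3]]
Verify stationarity: grad f(x*) = H x* + g = (0, 0).
Eigenvalues of H: -11, -3.
Both eigenvalues < 0, so H is negative definite -> x* is a strict local max.

max


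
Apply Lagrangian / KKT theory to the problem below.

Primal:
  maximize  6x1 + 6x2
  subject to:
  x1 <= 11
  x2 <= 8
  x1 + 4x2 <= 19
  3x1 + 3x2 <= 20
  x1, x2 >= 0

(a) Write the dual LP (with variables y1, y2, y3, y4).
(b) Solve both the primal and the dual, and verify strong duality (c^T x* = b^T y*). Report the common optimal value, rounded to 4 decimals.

The standard primal-dual pair for 'max c^T x s.t. A x <= b, x >= 0' is:
  Dual:  min b^T y  s.t.  A^T y >= c,  y >= 0.

So the dual LP is:
  minimize  11y1 + 8y2 + 19y3 + 20y4
  subject to:
    y1 + y3 + 3y4 >= 6
    y2 + 4y3 + 3y4 >= 6
    y1, y2, y3, y4 >= 0

Solving the primal: x* = (6.6667, 0).
  primal value c^T x* = 40.
Solving the dual: y* = (0, 0, 0, 2).
  dual value b^T y* = 40.
Strong duality: c^T x* = b^T y*. Confirmed.

40


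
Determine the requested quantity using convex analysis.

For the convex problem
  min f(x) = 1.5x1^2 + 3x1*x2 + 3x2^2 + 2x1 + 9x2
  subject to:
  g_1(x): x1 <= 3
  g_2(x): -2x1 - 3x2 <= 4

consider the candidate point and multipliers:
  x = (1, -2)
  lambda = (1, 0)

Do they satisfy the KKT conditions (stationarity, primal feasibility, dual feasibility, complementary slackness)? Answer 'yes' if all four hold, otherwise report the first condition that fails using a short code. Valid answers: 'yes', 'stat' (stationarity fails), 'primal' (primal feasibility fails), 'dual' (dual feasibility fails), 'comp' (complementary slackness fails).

Gradient of f: grad f(x) = Q x + c = (-1, 0)
Constraint values g_i(x) = a_i^T x - b_i:
  g_1((1, -2)) = -2
  g_2((1, -2)) = 0
Stationarity residual: grad f(x) + sum_i lambda_i a_i = (0, 0)
  -> stationarity OK
Primal feasibility (all g_i <= 0): OK
Dual feasibility (all lambda_i >= 0): OK
Complementary slackness (lambda_i * g_i(x) = 0 for all i): FAILS

Verdict: the first failing condition is complementary_slackness -> comp.

comp


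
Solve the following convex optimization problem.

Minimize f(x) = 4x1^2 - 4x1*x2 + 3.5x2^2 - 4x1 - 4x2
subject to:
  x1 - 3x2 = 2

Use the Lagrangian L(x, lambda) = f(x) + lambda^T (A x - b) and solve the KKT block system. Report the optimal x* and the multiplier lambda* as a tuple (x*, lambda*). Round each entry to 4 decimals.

Form the Lagrangian:
  L(x, lambda) = (1/2) x^T Q x + c^T x + lambda^T (A x - b)
Stationarity (grad_x L = 0): Q x + c + A^T lambda = 0.
Primal feasibility: A x = b.

This gives the KKT block system:
  [ Q   A^T ] [ x     ]   [-c ]
  [ A    0  ] [ lambda ] = [ b ]

Solving the linear system:
  x*      = (0.6909, -0.4364)
  lambda* = (-3.2727)
  f(x*)   = 2.7636

x* = (0.6909, -0.4364), lambda* = (-3.2727)


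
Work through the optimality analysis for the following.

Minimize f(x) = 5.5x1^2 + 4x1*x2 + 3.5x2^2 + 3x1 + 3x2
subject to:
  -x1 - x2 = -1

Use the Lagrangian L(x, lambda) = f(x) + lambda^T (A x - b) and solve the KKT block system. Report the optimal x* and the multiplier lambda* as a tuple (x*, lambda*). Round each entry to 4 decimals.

Form the Lagrangian:
  L(x, lambda) = (1/2) x^T Q x + c^T x + lambda^T (A x - b)
Stationarity (grad_x L = 0): Q x + c + A^T lambda = 0.
Primal feasibility: A x = b.

This gives the KKT block system:
  [ Q   A^T ] [ x     ]   [-c ]
  [ A    0  ] [ lambda ] = [ b ]

Solving the linear system:
  x*      = (0.3, 0.7)
  lambda* = (9.1)
  f(x*)   = 6.05

x* = (0.3, 0.7), lambda* = (9.1)


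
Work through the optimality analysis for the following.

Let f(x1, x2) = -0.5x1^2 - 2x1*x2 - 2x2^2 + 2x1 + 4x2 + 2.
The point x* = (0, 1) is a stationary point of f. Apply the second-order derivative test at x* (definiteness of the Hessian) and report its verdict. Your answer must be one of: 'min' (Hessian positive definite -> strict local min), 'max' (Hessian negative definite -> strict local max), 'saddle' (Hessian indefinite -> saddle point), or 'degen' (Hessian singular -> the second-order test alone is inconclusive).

Compute the Hessian H = grad^2 f:
  H = [[-1, -2], [-2, -4]]
Verify stationarity: grad f(x*) = H x* + g = (0, 0).
Eigenvalues of H: -5, 0.
H has a zero eigenvalue (singular; negative semidefinite but not definite), so H is neither positive definite, negative definite, nor indefinite. The second-order test alone is inconclusive -> degen.
(Indeed, f is constant along the null direction of H through x*, so x* is not a strict local extremum.)

degen


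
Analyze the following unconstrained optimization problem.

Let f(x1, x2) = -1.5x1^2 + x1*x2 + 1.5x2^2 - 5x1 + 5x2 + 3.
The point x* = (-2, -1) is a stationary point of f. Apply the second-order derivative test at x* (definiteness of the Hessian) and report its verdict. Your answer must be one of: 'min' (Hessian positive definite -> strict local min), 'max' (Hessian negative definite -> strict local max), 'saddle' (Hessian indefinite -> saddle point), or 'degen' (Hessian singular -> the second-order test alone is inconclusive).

Compute the Hessian H = grad^2 f:
  H = [[-3, 1], [1, 3]]
Verify stationarity: grad f(x*) = H x* + g = (0, 0).
Eigenvalues of H: -3.1623, 3.1623.
Eigenvalues have mixed signs, so H is indefinite -> x* is a saddle point.

saddle


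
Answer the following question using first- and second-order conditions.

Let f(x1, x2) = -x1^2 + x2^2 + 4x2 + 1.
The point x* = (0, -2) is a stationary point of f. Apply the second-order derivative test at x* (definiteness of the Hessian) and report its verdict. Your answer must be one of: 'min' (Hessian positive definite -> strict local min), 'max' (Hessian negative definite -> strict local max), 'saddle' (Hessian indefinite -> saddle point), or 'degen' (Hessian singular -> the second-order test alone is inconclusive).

Compute the Hessian H = grad^2 f:
  H = [[-2, 0], [0, 2]]
Verify stationarity: grad f(x*) = H x* + g = (0, 0).
Eigenvalues of H: -2, 2.
Eigenvalues have mixed signs, so H is indefinite -> x* is a saddle point.

saddle


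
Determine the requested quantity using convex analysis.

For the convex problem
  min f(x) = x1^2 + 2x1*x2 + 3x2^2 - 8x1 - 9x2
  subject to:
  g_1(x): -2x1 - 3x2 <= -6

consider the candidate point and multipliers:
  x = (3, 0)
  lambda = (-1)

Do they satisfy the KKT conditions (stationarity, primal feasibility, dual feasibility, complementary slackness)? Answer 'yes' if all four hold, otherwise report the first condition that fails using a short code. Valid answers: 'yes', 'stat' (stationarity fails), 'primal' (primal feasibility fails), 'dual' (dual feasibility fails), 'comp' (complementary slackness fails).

Gradient of f: grad f(x) = Q x + c = (-2, -3)
Constraint values g_i(x) = a_i^T x - b_i:
  g_1((3, 0)) = 0
Stationarity residual: grad f(x) + sum_i lambda_i a_i = (0, 0)
  -> stationarity OK
Primal feasibility (all g_i <= 0): OK
Dual feasibility (all lambda_i >= 0): FAILS
Complementary slackness (lambda_i * g_i(x) = 0 for all i): OK

Verdict: the first failing condition is dual_feasibility -> dual.

dual


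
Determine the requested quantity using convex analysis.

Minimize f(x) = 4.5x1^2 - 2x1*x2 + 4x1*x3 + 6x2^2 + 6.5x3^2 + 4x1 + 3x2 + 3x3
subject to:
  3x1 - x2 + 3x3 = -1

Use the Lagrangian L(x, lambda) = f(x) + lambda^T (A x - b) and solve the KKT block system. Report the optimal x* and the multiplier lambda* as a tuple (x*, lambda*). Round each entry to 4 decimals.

Form the Lagrangian:
  L(x, lambda) = (1/2) x^T Q x + c^T x + lambda^T (A x - b)
Stationarity (grad_x L = 0): Q x + c + A^T lambda = 0.
Primal feasibility: A x = b.

This gives the KKT block system:
  [ Q   A^T ] [ x     ]   [-c ]
  [ A    0  ] [ lambda ] = [ b ]

Solving the linear system:
  x*      = (-0.4078, -0.3417, -0.0395)
  lambda* = (-0.2852)
  f(x*)   = -1.53

x* = (-0.4078, -0.3417, -0.0395), lambda* = (-0.2852)


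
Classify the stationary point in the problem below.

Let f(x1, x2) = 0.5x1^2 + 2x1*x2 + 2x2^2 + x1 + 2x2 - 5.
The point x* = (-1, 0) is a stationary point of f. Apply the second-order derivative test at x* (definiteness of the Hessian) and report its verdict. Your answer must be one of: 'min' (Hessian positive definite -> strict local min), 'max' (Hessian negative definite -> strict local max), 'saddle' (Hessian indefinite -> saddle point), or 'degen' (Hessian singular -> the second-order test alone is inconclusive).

Compute the Hessian H = grad^2 f:
  H = [[1, 2], [2, 4]]
Verify stationarity: grad f(x*) = H x* + g = (0, 0).
Eigenvalues of H: 0, 5.
H has a zero eigenvalue (singular; positive semidefinite but not definite), so H is neither positive definite, negative definite, nor indefinite. The second-order test alone is inconclusive -> degen.
(Indeed, f is constant along the null direction of H through x*, so x* is not a strict local extremum.)

degen


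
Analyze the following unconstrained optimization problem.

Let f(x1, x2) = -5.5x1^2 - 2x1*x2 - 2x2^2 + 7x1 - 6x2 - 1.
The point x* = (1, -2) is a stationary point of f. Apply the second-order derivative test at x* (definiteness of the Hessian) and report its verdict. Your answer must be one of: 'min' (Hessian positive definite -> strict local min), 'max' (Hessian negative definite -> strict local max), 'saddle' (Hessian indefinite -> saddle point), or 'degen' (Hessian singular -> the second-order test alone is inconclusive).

Compute the Hessian H = grad^2 f:
  H = [[-11, -2], [-2, -4]]
Verify stationarity: grad f(x*) = H x* + g = (0, 0).
Eigenvalues of H: -11.5311, -3.4689.
Both eigenvalues < 0, so H is negative definite -> x* is a strict local max.

max


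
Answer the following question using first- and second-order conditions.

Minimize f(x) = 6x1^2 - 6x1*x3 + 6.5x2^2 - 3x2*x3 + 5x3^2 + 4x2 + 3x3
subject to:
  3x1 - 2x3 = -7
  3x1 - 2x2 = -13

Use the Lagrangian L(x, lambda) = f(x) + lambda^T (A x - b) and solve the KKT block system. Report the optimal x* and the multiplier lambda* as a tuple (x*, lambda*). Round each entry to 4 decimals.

Form the Lagrangian:
  L(x, lambda) = (1/2) x^T Q x + c^T x + lambda^T (A x - b)
Stationarity (grad_x L = 0): Q x + c + A^T lambda = 0.
Primal feasibility: A x = b.

This gives the KKT block system:
  [ Q   A^T ] [ x     ]   [-c ]
  [ A    0  ] [ lambda ] = [ b ]

Solving the linear system:
  x*      = (-3.8372, 0.7442, -2.2558)
  lambda* = (0.6163, 10.2209)
  f(x*)   = 66.6977

x* = (-3.8372, 0.7442, -2.2558), lambda* = (0.6163, 10.2209)


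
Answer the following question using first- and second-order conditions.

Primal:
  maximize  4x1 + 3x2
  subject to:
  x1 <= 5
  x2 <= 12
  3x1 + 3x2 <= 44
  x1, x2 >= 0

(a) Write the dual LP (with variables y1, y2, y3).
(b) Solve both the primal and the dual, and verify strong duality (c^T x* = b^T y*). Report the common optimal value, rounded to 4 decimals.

The standard primal-dual pair for 'max c^T x s.t. A x <= b, x >= 0' is:
  Dual:  min b^T y  s.t.  A^T y >= c,  y >= 0.

So the dual LP is:
  minimize  5y1 + 12y2 + 44y3
  subject to:
    y1 + 3y3 >= 4
    y2 + 3y3 >= 3
    y1, y2, y3 >= 0

Solving the primal: x* = (5, 9.6667).
  primal value c^T x* = 49.
Solving the dual: y* = (1, 0, 1).
  dual value b^T y* = 49.
Strong duality: c^T x* = b^T y*. Confirmed.

49


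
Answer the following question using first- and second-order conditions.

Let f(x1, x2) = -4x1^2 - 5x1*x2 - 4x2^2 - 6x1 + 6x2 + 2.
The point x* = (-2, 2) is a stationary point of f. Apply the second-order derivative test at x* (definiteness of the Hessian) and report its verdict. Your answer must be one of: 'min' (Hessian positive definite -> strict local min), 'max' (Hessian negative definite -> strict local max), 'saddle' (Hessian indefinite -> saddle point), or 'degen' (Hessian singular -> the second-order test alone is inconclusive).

Compute the Hessian H = grad^2 f:
  H = [[-8, -5], [-5, -8]]
Verify stationarity: grad f(x*) = H x* + g = (0, 0).
Eigenvalues of H: -13, -3.
Both eigenvalues < 0, so H is negative definite -> x* is a strict local max.

max


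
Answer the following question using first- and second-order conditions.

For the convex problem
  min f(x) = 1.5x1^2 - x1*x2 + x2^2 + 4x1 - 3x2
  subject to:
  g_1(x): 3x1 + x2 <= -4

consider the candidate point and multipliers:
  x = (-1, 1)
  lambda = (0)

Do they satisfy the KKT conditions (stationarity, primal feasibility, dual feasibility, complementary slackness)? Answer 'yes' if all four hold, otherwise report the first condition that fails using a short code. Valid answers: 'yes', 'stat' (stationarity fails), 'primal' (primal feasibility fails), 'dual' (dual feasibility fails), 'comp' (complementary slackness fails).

Gradient of f: grad f(x) = Q x + c = (0, 0)
Constraint values g_i(x) = a_i^T x - b_i:
  g_1((-1, 1)) = 2
Stationarity residual: grad f(x) + sum_i lambda_i a_i = (0, 0)
  -> stationarity OK
Primal feasibility (all g_i <= 0): FAILS
Dual feasibility (all lambda_i >= 0): OK
Complementary slackness (lambda_i * g_i(x) = 0 for all i): OK

Verdict: the first failing condition is primal_feasibility -> primal.

primal


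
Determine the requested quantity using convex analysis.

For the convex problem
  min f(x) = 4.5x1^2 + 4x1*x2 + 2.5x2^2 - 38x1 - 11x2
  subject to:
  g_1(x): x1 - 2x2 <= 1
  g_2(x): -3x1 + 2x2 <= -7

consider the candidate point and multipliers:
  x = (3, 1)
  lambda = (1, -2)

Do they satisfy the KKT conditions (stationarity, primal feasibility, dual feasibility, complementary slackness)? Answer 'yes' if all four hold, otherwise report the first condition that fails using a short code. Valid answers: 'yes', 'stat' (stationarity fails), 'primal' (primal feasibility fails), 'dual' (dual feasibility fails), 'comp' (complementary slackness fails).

Gradient of f: grad f(x) = Q x + c = (-7, 6)
Constraint values g_i(x) = a_i^T x - b_i:
  g_1((3, 1)) = 0
  g_2((3, 1)) = 0
Stationarity residual: grad f(x) + sum_i lambda_i a_i = (0, 0)
  -> stationarity OK
Primal feasibility (all g_i <= 0): OK
Dual feasibility (all lambda_i >= 0): FAILS
Complementary slackness (lambda_i * g_i(x) = 0 for all i): OK

Verdict: the first failing condition is dual_feasibility -> dual.

dual


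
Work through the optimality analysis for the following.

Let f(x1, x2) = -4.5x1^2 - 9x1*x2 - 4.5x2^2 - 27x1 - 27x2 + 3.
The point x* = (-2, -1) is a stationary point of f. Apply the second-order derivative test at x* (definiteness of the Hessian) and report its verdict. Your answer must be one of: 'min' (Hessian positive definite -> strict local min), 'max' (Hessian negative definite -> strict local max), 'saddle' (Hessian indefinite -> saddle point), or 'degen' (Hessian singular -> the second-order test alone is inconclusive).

Compute the Hessian H = grad^2 f:
  H = [[-9, -9], [-9, -9]]
Verify stationarity: grad f(x*) = H x* + g = (0, 0).
Eigenvalues of H: -18, 0.
H has a zero eigenvalue (singular; negative semidefinite but not definite), so H is neither positive definite, negative definite, nor indefinite. The second-order test alone is inconclusive -> degen.
(Indeed, f is constant along the null direction of H through x*, so x* is not a strict local extremum.)

degen


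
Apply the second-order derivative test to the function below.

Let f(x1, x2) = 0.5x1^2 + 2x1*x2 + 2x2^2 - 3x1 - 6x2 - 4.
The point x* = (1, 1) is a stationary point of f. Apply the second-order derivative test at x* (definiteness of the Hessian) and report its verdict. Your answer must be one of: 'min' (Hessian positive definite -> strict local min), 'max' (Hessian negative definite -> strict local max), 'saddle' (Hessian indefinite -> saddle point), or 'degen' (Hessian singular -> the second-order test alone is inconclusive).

Compute the Hessian H = grad^2 f:
  H = [[1, 2], [2, 4]]
Verify stationarity: grad f(x*) = H x* + g = (0, 0).
Eigenvalues of H: 0, 5.
H has a zero eigenvalue (singular; positive semidefinite but not definite), so H is neither positive definite, negative definite, nor indefinite. The second-order test alone is inconclusive -> degen.
(Indeed, f is constant along the null direction of H through x*, so x* is not a strict local extremum.)

degen


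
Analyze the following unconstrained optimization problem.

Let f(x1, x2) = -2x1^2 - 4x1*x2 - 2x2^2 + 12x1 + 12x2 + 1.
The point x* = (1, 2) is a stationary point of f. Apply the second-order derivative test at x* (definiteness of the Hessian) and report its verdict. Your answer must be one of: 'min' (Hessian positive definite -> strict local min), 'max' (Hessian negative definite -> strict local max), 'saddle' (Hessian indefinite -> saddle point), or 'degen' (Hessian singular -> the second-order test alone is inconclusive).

Compute the Hessian H = grad^2 f:
  H = [[-4, -4], [-4, -4]]
Verify stationarity: grad f(x*) = H x* + g = (0, 0).
Eigenvalues of H: -8, 0.
H has a zero eigenvalue (singular; negative semidefinite but not definite), so H is neither positive definite, negative definite, nor indefinite. The second-order test alone is inconclusive -> degen.
(Indeed, f is constant along the null direction of H through x*, so x* is not a strict local extremum.)

degen


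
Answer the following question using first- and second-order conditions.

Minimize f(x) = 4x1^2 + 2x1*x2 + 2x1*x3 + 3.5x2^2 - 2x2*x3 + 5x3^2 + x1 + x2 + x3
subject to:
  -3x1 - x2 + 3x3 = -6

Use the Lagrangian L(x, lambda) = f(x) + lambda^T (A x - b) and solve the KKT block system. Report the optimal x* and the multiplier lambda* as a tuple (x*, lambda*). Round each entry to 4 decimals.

Form the Lagrangian:
  L(x, lambda) = (1/2) x^T Q x + c^T x + lambda^T (A x - b)
Stationarity (grad_x L = 0): Q x + c + A^T lambda = 0.
Primal feasibility: A x = b.

This gives the KKT block system:
  [ Q   A^T ] [ x     ]   [-c ]
  [ A    0  ] [ lambda ] = [ b ]

Solving the linear system:
  x*      = (1.0801, -0.4407, -1.0668)
  lambda* = (2.2087)
  f(x*)   = 6.4124

x* = (1.0801, -0.4407, -1.0668), lambda* = (2.2087)


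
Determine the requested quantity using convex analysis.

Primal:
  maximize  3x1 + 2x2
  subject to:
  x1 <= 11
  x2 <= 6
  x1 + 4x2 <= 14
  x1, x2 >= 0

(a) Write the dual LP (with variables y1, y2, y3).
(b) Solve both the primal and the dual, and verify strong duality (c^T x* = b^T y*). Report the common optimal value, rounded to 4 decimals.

The standard primal-dual pair for 'max c^T x s.t. A x <= b, x >= 0' is:
  Dual:  min b^T y  s.t.  A^T y >= c,  y >= 0.

So the dual LP is:
  minimize  11y1 + 6y2 + 14y3
  subject to:
    y1 + y3 >= 3
    y2 + 4y3 >= 2
    y1, y2, y3 >= 0

Solving the primal: x* = (11, 0.75).
  primal value c^T x* = 34.5.
Solving the dual: y* = (2.5, 0, 0.5).
  dual value b^T y* = 34.5.
Strong duality: c^T x* = b^T y*. Confirmed.

34.5


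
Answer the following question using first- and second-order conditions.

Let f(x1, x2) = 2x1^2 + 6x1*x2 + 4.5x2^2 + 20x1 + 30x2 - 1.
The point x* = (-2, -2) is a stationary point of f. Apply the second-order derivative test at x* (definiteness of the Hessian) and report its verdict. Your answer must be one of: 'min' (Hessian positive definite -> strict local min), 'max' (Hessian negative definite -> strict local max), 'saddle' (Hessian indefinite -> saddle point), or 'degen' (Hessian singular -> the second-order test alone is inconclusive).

Compute the Hessian H = grad^2 f:
  H = [[4, 6], [6, 9]]
Verify stationarity: grad f(x*) = H x* + g = (0, 0).
Eigenvalues of H: 0, 13.
H has a zero eigenvalue (singular; positive semidefinite but not definite), so H is neither positive definite, negative definite, nor indefinite. The second-order test alone is inconclusive -> degen.
(Indeed, f is constant along the null direction of H through x*, so x* is not a strict local extremum.)

degen


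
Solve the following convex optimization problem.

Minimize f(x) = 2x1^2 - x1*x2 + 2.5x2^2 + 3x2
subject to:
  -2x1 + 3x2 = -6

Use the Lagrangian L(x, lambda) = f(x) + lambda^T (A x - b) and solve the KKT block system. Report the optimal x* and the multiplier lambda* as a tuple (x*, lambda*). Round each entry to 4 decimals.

Form the Lagrangian:
  L(x, lambda) = (1/2) x^T Q x + c^T x + lambda^T (A x - b)
Stationarity (grad_x L = 0): Q x + c + A^T lambda = 0.
Primal feasibility: A x = b.

This gives the KKT block system:
  [ Q   A^T ] [ x     ]   [-c ]
  [ A    0  ] [ lambda ] = [ b ]

Solving the linear system:
  x*      = (0.5455, -1.6364)
  lambda* = (1.9091)
  f(x*)   = 3.2727

x* = (0.5455, -1.6364), lambda* = (1.9091)


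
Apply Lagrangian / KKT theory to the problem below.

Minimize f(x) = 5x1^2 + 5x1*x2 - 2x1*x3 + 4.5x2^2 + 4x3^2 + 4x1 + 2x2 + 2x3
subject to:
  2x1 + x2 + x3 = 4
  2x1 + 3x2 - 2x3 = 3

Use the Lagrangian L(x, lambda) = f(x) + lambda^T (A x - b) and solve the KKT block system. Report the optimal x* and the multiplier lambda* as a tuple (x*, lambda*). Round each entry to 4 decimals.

Form the Lagrangian:
  L(x, lambda) = (1/2) x^T Q x + c^T x + lambda^T (A x - b)
Stationarity (grad_x L = 0): Q x + c + A^T lambda = 0.
Primal feasibility: A x = b.

This gives the KKT block system:
  [ Q   A^T ] [ x     ]   [-c ]
  [ A    0  ] [ lambda ] = [ b ]

Solving the linear system:
  x*      = (1.4461, 0.4647, 0.6432)
  lambda* = (-7.917, -1.832)
  f(x*)   = 22.582

x* = (1.4461, 0.4647, 0.6432), lambda* = (-7.917, -1.832)


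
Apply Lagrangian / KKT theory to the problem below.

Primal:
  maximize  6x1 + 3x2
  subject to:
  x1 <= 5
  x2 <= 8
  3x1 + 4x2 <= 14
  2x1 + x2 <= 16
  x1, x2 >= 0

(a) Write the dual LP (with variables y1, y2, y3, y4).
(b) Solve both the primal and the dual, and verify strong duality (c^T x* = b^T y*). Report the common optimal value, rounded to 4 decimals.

The standard primal-dual pair for 'max c^T x s.t. A x <= b, x >= 0' is:
  Dual:  min b^T y  s.t.  A^T y >= c,  y >= 0.

So the dual LP is:
  minimize  5y1 + 8y2 + 14y3 + 16y4
  subject to:
    y1 + 3y3 + 2y4 >= 6
    y2 + 4y3 + y4 >= 3
    y1, y2, y3, y4 >= 0

Solving the primal: x* = (4.6667, 0).
  primal value c^T x* = 28.
Solving the dual: y* = (0, 0, 2, 0).
  dual value b^T y* = 28.
Strong duality: c^T x* = b^T y*. Confirmed.

28


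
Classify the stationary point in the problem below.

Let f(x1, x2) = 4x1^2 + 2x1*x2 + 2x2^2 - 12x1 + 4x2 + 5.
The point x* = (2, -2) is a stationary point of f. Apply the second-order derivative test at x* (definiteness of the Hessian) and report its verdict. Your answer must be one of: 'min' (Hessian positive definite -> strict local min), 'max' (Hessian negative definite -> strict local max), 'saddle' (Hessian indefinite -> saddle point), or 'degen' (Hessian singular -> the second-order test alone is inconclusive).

Compute the Hessian H = grad^2 f:
  H = [[8, 2], [2, 4]]
Verify stationarity: grad f(x*) = H x* + g = (0, 0).
Eigenvalues of H: 3.1716, 8.8284.
Both eigenvalues > 0, so H is positive definite -> x* is a strict local min.

min


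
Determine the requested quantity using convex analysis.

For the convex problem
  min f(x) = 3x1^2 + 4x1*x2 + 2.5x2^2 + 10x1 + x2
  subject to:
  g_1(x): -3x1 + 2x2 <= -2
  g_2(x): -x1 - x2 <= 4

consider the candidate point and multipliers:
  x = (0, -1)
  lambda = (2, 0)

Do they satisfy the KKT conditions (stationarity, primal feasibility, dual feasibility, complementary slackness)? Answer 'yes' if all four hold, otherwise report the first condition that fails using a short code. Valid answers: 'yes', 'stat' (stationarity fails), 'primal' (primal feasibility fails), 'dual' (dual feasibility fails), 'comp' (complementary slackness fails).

Gradient of f: grad f(x) = Q x + c = (6, -4)
Constraint values g_i(x) = a_i^T x - b_i:
  g_1((0, -1)) = 0
  g_2((0, -1)) = -3
Stationarity residual: grad f(x) + sum_i lambda_i a_i = (0, 0)
  -> stationarity OK
Primal feasibility (all g_i <= 0): OK
Dual feasibility (all lambda_i >= 0): OK
Complementary slackness (lambda_i * g_i(x) = 0 for all i): OK

Verdict: yes, KKT holds.

yes


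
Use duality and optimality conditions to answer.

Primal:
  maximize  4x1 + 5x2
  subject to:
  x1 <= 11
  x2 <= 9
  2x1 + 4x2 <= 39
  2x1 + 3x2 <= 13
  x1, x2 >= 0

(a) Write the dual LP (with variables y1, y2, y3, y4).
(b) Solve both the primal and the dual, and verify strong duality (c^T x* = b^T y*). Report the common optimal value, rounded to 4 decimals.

The standard primal-dual pair for 'max c^T x s.t. A x <= b, x >= 0' is:
  Dual:  min b^T y  s.t.  A^T y >= c,  y >= 0.

So the dual LP is:
  minimize  11y1 + 9y2 + 39y3 + 13y4
  subject to:
    y1 + 2y3 + 2y4 >= 4
    y2 + 4y3 + 3y4 >= 5
    y1, y2, y3, y4 >= 0

Solving the primal: x* = (6.5, 0).
  primal value c^T x* = 26.
Solving the dual: y* = (0, 0, 0, 2).
  dual value b^T y* = 26.
Strong duality: c^T x* = b^T y*. Confirmed.

26


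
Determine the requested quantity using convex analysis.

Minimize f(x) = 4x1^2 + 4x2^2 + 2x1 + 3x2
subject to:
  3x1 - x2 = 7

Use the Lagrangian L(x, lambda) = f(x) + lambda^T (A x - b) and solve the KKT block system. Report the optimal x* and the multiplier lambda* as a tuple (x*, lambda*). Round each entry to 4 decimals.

Form the Lagrangian:
  L(x, lambda) = (1/2) x^T Q x + c^T x + lambda^T (A x - b)
Stationarity (grad_x L = 0): Q x + c + A^T lambda = 0.
Primal feasibility: A x = b.

This gives the KKT block system:
  [ Q   A^T ] [ x     ]   [-c ]
  [ A    0  ] [ lambda ] = [ b ]

Solving the linear system:
  x*      = (1.9625, -1.1125)
  lambda* = (-5.9)
  f(x*)   = 20.9438

x* = (1.9625, -1.1125), lambda* = (-5.9)


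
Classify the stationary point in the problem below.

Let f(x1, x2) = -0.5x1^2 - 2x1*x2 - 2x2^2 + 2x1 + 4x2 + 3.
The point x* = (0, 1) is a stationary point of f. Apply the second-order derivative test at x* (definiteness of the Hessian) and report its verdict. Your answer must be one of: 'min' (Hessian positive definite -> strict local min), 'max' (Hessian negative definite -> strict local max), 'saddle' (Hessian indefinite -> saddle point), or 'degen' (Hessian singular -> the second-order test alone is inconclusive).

Compute the Hessian H = grad^2 f:
  H = [[-1, -2], [-2, -4]]
Verify stationarity: grad f(x*) = H x* + g = (0, 0).
Eigenvalues of H: -5, 0.
H has a zero eigenvalue (singular; negative semidefinite but not definite), so H is neither positive definite, negative definite, nor indefinite. The second-order test alone is inconclusive -> degen.
(Indeed, f is constant along the null direction of H through x*, so x* is not a strict local extremum.)

degen


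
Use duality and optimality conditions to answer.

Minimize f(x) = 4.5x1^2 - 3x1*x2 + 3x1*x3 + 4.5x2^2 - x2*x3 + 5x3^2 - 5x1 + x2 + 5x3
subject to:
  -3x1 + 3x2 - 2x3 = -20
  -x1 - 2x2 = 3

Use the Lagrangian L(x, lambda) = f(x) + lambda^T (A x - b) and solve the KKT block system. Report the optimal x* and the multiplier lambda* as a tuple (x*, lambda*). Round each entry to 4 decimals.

Form the Lagrangian:
  L(x, lambda) = (1/2) x^T Q x + c^T x + lambda^T (A x - b)
Stationarity (grad_x L = 0): Q x + c + A^T lambda = 0.
Primal feasibility: A x = b.

This gives the KKT block system:
  [ Q   A^T ] [ x     ]   [-c ]
  [ A    0  ] [ lambda ] = [ b ]

Solving the linear system:
  x*      = (3.1781, -3.0891, 0.5992)
  lambda* = (11.8079, -0.7557)
  f(x*)   = 111.2207

x* = (3.1781, -3.0891, 0.5992), lambda* = (11.8079, -0.7557)
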